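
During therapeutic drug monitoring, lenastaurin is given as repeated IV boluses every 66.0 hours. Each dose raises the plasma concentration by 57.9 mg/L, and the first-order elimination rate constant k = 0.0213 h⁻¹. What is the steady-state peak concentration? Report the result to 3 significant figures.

Fraction remaining after one interval: e^(−kτ) = e^(−0.02130 × 66.0) = 0.2452
R = 1 / (1 − 0.2452) = 1.325
Css,max = 57.9 × 1.325 ≈ 76.7 mg/L

76.7 mg/L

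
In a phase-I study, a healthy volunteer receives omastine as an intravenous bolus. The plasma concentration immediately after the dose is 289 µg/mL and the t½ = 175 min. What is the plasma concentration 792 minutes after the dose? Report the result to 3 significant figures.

12.5 µg/mL

k = ln 2 / 175 = 0.003961 min⁻¹
C(t) = C₀ e^(−kt) = 289 × e^(−0.003961 × 792) = 289 × e^(−3.137) = 289 × 0.04341 ≈ 12.5 µg/mL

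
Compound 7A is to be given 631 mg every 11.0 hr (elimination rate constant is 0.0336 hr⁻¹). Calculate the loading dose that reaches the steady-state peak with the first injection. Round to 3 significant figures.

2040 mg

Accumulation ratio R = 1 / (1 − e^(−kτ)) = 1 / (1 − e^(−0.03360×11.0)) = 1 / (1 − 0.6910) = 3.236
Loading dose = maintenance dose × R = 631 × 3.236 ≈ 2040 mg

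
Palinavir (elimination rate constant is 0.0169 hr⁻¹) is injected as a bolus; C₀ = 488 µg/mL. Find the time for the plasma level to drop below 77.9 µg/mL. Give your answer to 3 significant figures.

109 hours

C(t) = C₀ e^(−kt)  ⇒  t = ln(C₀/C) / k
t = ln(488/77.9) / 0.01690 = 1.835 / 0.01690 ≈ 109 hours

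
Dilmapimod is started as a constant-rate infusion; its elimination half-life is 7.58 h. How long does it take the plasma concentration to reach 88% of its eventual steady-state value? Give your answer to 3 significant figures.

23.2 hours

k = ln 2 / 7.58 = 0.09144 h⁻¹
f = 1 − e^(−kt)  ⇒  t = −ln(1 − f) / k
t = −ln(1 − 0.88) / 0.09144 = 2.120 / 0.09144 ≈ 23.2 hours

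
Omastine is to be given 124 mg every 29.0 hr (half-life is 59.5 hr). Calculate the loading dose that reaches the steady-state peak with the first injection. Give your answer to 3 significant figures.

k = ln 2 / 59.5 = 0.01165 hr⁻¹
Accumulation ratio R = 1 / (1 − e^(−kτ)) = 1 / (1 − e^(−0.01165×29.0)) = 1 / (1 − 0.7133) = 3.488
Loading dose = maintenance dose × R = 124 × 3.488 ≈ 433 mg

433 mg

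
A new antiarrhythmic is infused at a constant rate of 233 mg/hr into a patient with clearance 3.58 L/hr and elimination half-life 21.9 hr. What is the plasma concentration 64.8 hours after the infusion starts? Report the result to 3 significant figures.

Css = rate / CL = 233 / 3.58 = 65.08 µg/mL
k = ln 2 / 21.9 = 0.03165 hr⁻¹
C(t) = Css (1 − e^(−kt)) = 65.08 × (1 − e^(−2.051)) = 65.08 × 0.8714 ≈ 56.7 µg/mL

56.7 µg/mL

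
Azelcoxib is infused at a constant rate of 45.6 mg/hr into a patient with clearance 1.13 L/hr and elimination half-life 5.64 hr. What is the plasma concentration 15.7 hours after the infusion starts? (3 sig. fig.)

34.5 µg/mL

Css = rate / CL = 45.6 / 1.13 = 40.35 µg/mL
k = ln 2 / 5.64 = 0.1229 hr⁻¹
C(t) = Css (1 − e^(−kt)) = 40.35 × (1 − e^(−1.930)) = 40.35 × 0.8548 ≈ 34.5 µg/mL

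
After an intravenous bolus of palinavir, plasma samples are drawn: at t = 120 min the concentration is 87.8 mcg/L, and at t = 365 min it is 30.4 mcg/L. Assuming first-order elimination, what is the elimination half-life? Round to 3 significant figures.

160 minutes

k = ln(C₁/C₂) / (t₂ − t₁) = ln(87.8/30.4) / (365 − 120)
  = 1.061 / 245.0 = 0.004329 min⁻¹
t½ = ln 2 / k = ln 2 / 0.004329 ≈ 160 minutes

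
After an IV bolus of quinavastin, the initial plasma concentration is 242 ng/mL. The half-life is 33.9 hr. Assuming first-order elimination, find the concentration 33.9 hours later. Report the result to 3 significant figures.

121 ng/mL

k = ln 2 / 33.9 = 0.02045 hr⁻¹
C(t) = C₀ e^(−kt) = 242 × e^(−0.02045 × 33.9) = 242 × e^(−0.6931) = 242 × 0.5000 ≈ 121 ng/mL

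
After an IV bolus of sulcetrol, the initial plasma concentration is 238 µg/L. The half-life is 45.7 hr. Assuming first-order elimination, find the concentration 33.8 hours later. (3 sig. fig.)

143 µg/L

k = ln 2 / 45.7 = 0.01517 hr⁻¹
33.8 hr is 0.7396 half-lives, so C = 238 × (1/2)^0.7396 = 238 × 0.5989 ≈ 143 µg/L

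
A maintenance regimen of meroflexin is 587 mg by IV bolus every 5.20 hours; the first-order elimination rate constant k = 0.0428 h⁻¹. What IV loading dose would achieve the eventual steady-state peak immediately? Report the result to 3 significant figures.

2940 mg

Accumulation ratio R = 1 / (1 − e^(−kτ)) = 1 / (1 − e^(−0.04280×5.20)) = 1 / (1 − 0.8005) = 5.012
Loading dose = maintenance dose × R = 587 × 5.012 ≈ 2940 mg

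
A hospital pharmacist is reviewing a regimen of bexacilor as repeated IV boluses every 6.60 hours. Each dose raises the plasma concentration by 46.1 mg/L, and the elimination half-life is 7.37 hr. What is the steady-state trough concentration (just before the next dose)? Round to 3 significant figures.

53.6 mg/L

k = ln 2 / 7.37 = 0.09405 hr⁻¹
Fraction remaining after one interval: e^(−kτ) = e^(−0.09405 × 6.60) = 0.5376
R = 1 / (1 − 0.5376) = 2.162
Css,max = 46.1 × 2.162 = 99.69 mg/L
Css,min = Css,max × e^(−kτ) = 99.69 × 0.5376 ≈ 53.6 mg/L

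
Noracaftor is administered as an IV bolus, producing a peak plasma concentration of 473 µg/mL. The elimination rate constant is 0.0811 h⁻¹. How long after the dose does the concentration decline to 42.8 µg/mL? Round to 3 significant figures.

29.6 hours

C(t) = C₀ e^(−kt)  ⇒  t = ln(C₀/C) / k
t = ln(473/42.8) / 0.08110 = 2.403 / 0.08110 ≈ 29.6 hours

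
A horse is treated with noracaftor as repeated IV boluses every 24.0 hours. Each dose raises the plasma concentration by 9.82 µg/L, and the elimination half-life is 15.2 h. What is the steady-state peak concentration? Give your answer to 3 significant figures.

14.8 µg/L

k = ln 2 / 15.2 = 0.04560 h⁻¹
Fraction remaining after one interval: e^(−kτ) = e^(−0.04560 × 24.0) = 0.3347
R = 1 / (1 − 0.3347) = 1.503
Css,max = 9.82 × 1.503 ≈ 14.8 µg/L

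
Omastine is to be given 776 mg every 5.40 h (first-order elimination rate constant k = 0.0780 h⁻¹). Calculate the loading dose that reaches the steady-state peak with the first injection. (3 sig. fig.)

Accumulation ratio R = 1 / (1 − e^(−kτ)) = 1 / (1 − e^(−0.07800×5.40)) = 1 / (1 − 0.6563) = 2.909
Loading dose = maintenance dose × R = 776 × 2.909 ≈ 2260 mg

2260 mg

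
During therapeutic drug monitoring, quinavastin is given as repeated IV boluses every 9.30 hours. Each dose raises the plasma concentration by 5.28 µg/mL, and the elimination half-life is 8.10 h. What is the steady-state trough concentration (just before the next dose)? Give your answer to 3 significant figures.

k = ln 2 / 8.10 = 0.08557 h⁻¹
Fraction remaining after one interval: e^(−kτ) = e^(−0.08557 × 9.30) = 0.4512
R = 1 / (1 − 0.4512) = 1.822
Css,max = 5.28 × 1.822 = 9.621 µg/mL
Css,min = Css,max × e^(−kτ) = 9.621 × 0.4512 ≈ 4.34 µg/mL

4.34 µg/mL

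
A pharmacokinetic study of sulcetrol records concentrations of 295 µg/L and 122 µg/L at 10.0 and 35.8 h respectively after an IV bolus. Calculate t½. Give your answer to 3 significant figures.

20.3 hours

k = ln(C₁/C₂) / (t₂ − t₁) = ln(295/122) / (35.8 − 10.0)
  = 0.8830 / 25.80 = 0.03422 h⁻¹
t½ = ln 2 / k = ln 2 / 0.03422 ≈ 20.3 hours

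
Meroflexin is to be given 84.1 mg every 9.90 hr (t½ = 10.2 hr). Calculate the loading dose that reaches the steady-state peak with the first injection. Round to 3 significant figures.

k = ln 2 / 10.2 = 0.06796 hr⁻¹
Accumulation ratio R = 1 / (1 − e^(−kτ)) = 1 / (1 − e^(−0.06796×9.90)) = 1 / (1 − 0.5103) = 2.042
Loading dose = maintenance dose × R = 84.1 × 2.042 ≈ 172 mg

172 mg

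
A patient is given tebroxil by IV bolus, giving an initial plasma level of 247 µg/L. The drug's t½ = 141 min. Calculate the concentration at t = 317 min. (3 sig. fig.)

k = ln 2 / 141 = 0.004916 min⁻¹
317 min is 2.248 half-lives, so C = 247 × (1/2)^2.248 = 247 × 0.2105 ≈ 52.0 µg/L

52.0 µg/L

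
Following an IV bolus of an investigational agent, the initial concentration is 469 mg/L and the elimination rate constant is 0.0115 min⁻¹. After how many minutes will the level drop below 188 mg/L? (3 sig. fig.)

C(t) = C₀ e^(−kt)  ⇒  t = ln(C₀/C) / k
t = ln(469/188) / 0.01150 = 0.9142 / 0.01150 ≈ 79.5 minutes

79.5 minutes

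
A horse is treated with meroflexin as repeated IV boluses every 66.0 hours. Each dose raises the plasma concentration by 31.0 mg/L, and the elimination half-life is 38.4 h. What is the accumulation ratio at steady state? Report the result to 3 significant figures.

k = ln 2 / 38.4 = 0.01805 h⁻¹
Fraction remaining after one interval: e^(−kτ) = e^(−0.01805 × 66.0) = 0.3038
R = 1 / (1 − 0.3038) = 1 / 0.6962 ≈ 1.44

1.44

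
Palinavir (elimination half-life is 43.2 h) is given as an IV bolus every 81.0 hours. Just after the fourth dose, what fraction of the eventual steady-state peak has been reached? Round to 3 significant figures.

0.994

k = ln 2 / 43.2 = 0.01605 h⁻¹
f_n = 1 − e^(−nkτ) = 1 − e^(−4 × 0.01605 × 81.0) = 1 − e^(−5.199) = 1 − 0.005524 ≈ 0.994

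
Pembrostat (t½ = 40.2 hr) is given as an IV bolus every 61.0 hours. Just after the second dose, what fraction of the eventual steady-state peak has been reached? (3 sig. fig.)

k = ln 2 / 40.2 = 0.01724 hr⁻¹
f_n = 1 − e^(−nkτ) = 1 − e^(−2 × 0.01724 × 61.0) = 1 − e^(−2.104) = 1 − 0.1220 ≈ 0.878

0.878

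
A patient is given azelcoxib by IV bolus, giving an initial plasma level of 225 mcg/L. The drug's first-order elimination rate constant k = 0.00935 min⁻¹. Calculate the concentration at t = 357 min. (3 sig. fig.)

C(t) = C₀ e^(−kt) = 225 × e^(−0.009350 × 357) = 225 × e^(−3.338) = 225 × 0.03551 ≈ 7.99 mcg/L

7.99 mcg/L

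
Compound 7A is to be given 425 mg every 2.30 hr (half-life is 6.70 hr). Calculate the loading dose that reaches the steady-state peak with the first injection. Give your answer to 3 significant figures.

2010 mg

k = ln 2 / 6.70 = 0.1035 hr⁻¹
Accumulation ratio R = 1 / (1 − e^(−kτ)) = 1 / (1 − e^(−0.1035×2.30)) = 1 / (1 − 0.7882) = 4.722
Loading dose = maintenance dose × R = 425 × 4.722 ≈ 2010 mg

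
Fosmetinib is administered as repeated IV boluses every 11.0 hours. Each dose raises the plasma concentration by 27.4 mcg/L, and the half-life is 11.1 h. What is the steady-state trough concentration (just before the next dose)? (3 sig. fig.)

k = ln 2 / 11.1 = 0.06245 h⁻¹
Fraction remaining after one interval: e^(−kτ) = e^(−0.06245 × 11.0) = 0.5031
R = 1 / (1 − 0.5031) = 2.013
Css,max = 27.4 × 2.013 = 55.15 mcg/L
Css,min = Css,max × e^(−kτ) = 55.15 × 0.5031 ≈ 27.7 mcg/L

27.7 mcg/L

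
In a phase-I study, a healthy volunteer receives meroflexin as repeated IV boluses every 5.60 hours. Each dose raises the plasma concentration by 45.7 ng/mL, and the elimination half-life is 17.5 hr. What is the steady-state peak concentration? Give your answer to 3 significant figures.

230 ng/mL

k = ln 2 / 17.5 = 0.03961 hr⁻¹
Fraction remaining after one interval: e^(−kτ) = e^(−0.03961 × 5.60) = 0.8011
R = 1 / (1 − 0.8011) = 5.027
Css,max = 45.7 × 5.027 ≈ 230 ng/mL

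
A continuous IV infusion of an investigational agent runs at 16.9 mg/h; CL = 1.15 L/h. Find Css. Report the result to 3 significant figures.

Css = infusion rate / CL = 16.9 / 1.15 ≈ 14.7 mg/L

14.7 mg/L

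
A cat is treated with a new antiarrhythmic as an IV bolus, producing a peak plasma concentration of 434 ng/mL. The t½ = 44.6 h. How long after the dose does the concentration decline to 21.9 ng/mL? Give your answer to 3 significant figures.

192 hours

k = ln 2 / 44.6 = 0.01554 h⁻¹
C(t) = C₀ e^(−kt)  ⇒  t = ln(C₀/C) / k
t = ln(434/21.9) / 0.01554 = 2.987 / 0.01554 ≈ 192 hours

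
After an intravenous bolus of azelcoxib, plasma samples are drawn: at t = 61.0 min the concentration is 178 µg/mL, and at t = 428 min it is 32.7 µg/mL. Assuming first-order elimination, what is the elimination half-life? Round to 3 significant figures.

k = ln(C₁/C₂) / (t₂ − t₁) = ln(178/32.7) / (428 − 61.0)
  = 1.694 / 367.0 = 0.004617 min⁻¹
t½ = ln 2 / k = ln 2 / 0.004617 ≈ 150 minutes

150 minutes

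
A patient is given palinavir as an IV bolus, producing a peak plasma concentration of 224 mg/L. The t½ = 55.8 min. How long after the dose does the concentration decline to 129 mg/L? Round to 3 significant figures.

44.4 minutes

k = ln 2 / 55.8 = 0.01242 min⁻¹
C(t) = C₀ e^(−kt)  ⇒  t = ln(C₀/C) / k
t = ln(224/129) / 0.01242 = 0.5518 / 0.01242 ≈ 44.4 minutes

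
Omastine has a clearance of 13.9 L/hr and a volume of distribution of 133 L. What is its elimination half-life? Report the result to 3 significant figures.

k = CL / V = 13.9 / 133 = 0.1045 hr⁻¹
t½ = ln 2 / k = ln 2 / 0.1045 ≈ 6.63 hours

6.63 hours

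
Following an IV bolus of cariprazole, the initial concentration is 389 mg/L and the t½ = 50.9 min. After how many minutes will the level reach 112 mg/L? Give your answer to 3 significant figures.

k = ln 2 / 50.9 = 0.01362 min⁻¹
C(t) = C₀ e^(−kt)  ⇒  t = ln(C₀/C) / k
t = ln(389/112) / 0.01362 = 1.245 / 0.01362 ≈ 91.4 minutes

91.4 minutes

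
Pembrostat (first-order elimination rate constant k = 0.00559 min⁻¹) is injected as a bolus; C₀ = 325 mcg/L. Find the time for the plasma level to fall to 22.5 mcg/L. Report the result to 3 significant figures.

478 minutes

C(t) = C₀ e^(−kt)  ⇒  t = ln(C₀/C) / k
t = ln(325/22.5) / 0.005590 = 2.670 / 0.005590 ≈ 478 minutes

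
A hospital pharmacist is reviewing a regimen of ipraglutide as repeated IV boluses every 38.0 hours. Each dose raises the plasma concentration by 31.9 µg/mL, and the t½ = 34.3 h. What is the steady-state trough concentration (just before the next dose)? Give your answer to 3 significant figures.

27.6 µg/mL

k = ln 2 / 34.3 = 0.02021 h⁻¹
Fraction remaining after one interval: e^(−kτ) = e^(−0.02021 × 38.0) = 0.4640
R = 1 / (1 − 0.4640) = 1.866
Css,max = 31.9 × 1.866 = 59.51 µg/mL
Css,min = Css,max × e^(−kτ) = 59.51 × 0.4640 ≈ 27.6 µg/mL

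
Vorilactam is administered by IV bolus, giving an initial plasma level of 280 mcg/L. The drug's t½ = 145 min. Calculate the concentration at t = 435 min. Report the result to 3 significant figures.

k = ln 2 / 145 = 0.004780 min⁻¹
C(t) = C₀ e^(−kt) = 280 × e^(−0.004780 × 435) = 280 × e^(−2.079) = 280 × 0.1250 ≈ 35.0 mcg/L

35.0 mcg/L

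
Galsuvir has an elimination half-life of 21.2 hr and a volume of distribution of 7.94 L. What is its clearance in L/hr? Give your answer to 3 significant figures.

0.260 L/hr

k = ln 2 / t½ = ln 2 / 21.2 = 0.03270 hr⁻¹
CL = k · V = 0.03270 × 7.94 ≈ 0.260 L/hr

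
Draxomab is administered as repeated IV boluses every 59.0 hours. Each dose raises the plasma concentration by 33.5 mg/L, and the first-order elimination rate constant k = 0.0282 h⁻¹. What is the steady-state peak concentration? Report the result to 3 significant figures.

41.3 mg/L

Fraction remaining after one interval: e^(−kτ) = e^(−0.02820 × 59.0) = 0.1894
R = 1 / (1 − 0.1894) = 1.234
Css,max = 33.5 × 1.234 ≈ 41.3 mg/L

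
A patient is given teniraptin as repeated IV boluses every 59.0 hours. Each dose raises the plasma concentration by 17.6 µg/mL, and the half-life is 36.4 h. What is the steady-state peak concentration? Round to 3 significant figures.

26.1 µg/mL

k = ln 2 / 36.4 = 0.01904 h⁻¹
Fraction remaining after one interval: e^(−kτ) = e^(−0.01904 × 59.0) = 0.3251
R = 1 / (1 − 0.3251) = 1.482
Css,max = 17.6 × 1.482 ≈ 26.1 µg/mL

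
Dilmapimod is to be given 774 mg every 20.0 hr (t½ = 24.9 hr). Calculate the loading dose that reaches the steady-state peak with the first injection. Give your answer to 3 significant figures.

1810 mg

k = ln 2 / 24.9 = 0.02784 hr⁻¹
Accumulation ratio R = 1 / (1 − e^(−kτ)) = 1 / (1 − e^(−0.02784×20.0)) = 1 / (1 − 0.5731) = 2.342
Loading dose = maintenance dose × R = 774 × 2.342 ≈ 1810 mg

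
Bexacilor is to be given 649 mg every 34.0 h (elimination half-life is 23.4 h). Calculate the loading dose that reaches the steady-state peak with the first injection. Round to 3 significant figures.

1020 mg

k = ln 2 / 23.4 = 0.02962 h⁻¹
Accumulation ratio R = 1 / (1 − e^(−kτ)) = 1 / (1 − e^(−0.02962×34.0)) = 1 / (1 − 0.3653) = 1.575
Loading dose = maintenance dose × R = 649 × 1.575 ≈ 1020 mg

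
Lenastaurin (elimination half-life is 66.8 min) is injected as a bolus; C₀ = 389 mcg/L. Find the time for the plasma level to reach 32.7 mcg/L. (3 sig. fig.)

239 minutes

k = ln 2 / 66.8 = 0.01038 min⁻¹
C(t) = C₀ e^(−kt)  ⇒  t = ln(C₀/C) / k
t = ln(389/32.7) / 0.01038 = 2.476 / 0.01038 ≈ 239 minutes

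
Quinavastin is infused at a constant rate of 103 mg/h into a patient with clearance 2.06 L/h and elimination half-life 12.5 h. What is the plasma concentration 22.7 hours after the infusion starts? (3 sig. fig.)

Css = rate / CL = 103 / 2.06 = 50.00 µg/mL
k = ln 2 / 12.5 = 0.05545 h⁻¹
C(t) = Css (1 − e^(−kt)) = 50.00 × (1 − e^(−1.259)) = 50.00 × 0.7160 ≈ 35.8 µg/mL

35.8 µg/mL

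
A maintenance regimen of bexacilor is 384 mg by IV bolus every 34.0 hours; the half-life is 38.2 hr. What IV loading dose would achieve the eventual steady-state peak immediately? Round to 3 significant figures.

k = ln 2 / 38.2 = 0.01815 hr⁻¹
Accumulation ratio R = 1 / (1 − e^(−kτ)) = 1 / (1 − e^(−0.01815×34.0)) = 1 / (1 − 0.5396) = 2.172
Loading dose = maintenance dose × R = 384 × 2.172 ≈ 834 mg

834 mg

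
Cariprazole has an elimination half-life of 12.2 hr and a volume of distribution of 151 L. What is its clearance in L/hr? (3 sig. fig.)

8.58 L/hr

k = ln 2 / t½ = ln 2 / 12.2 = 0.05682 hr⁻¹
CL = k · V = 0.05682 × 151 ≈ 8.58 L/hr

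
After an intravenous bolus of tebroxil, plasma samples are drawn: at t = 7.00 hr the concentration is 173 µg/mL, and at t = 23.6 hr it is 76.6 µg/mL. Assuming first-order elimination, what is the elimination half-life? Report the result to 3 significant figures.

k = ln(C₁/C₂) / (t₂ − t₁) = ln(173/76.6) / (23.6 − 7.00)
  = 0.8147 / 16.60 = 0.04908 hr⁻¹
t½ = ln 2 / k = ln 2 / 0.04908 ≈ 14.1 hours

14.1 hours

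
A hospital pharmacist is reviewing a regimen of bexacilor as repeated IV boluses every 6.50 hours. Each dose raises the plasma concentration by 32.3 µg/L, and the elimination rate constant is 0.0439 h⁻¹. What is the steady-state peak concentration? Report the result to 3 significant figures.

Fraction remaining after one interval: e^(−kτ) = e^(−0.04390 × 6.50) = 0.7518
R = 1 / (1 − 0.7518) = 4.028
Css,max = 32.3 × 4.028 ≈ 130 µg/L

130 µg/L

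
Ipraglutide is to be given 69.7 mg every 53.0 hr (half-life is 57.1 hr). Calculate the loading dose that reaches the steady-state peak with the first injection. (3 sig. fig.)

147 mg

k = ln 2 / 57.1 = 0.01214 hr⁻¹
Accumulation ratio R = 1 / (1 − e^(−kτ)) = 1 / (1 − e^(−0.01214×53.0)) = 1 / (1 − 0.5255) = 2.108
Loading dose = maintenance dose × R = 69.7 × 2.108 ≈ 147 mg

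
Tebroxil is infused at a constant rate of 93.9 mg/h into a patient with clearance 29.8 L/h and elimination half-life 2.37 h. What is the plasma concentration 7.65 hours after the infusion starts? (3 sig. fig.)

2.81 µg/mL

Css = rate / CL = 93.9 / 29.8 = 3.151 µg/mL
k = ln 2 / 2.37 = 0.2925 h⁻¹
C(t) = Css (1 − e^(−kt)) = 3.151 × (1 − e^(−2.237)) = 3.151 × 0.8933 ≈ 2.81 µg/mL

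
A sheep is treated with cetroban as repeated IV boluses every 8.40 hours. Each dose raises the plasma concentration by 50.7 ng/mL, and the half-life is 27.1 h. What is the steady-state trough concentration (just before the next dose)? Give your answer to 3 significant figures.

212 ng/mL

k = ln 2 / 27.1 = 0.02558 h⁻¹
Fraction remaining after one interval: e^(−kτ) = e^(−0.02558 × 8.40) = 0.8067
R = 1 / (1 − 0.8067) = 5.172
Css,max = 50.7 × 5.172 = 262.2 ng/mL
Css,min = Css,max × e^(−kτ) = 262.2 × 0.8067 ≈ 212 ng/mL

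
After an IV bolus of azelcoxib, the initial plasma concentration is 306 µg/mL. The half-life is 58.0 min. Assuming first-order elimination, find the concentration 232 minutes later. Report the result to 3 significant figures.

19.1 µg/mL

k = ln 2 / 58.0 = 0.01195 min⁻¹
232 min is 4.000 half-lives, so C = 306 × (1/2)^4.000 = 306 × 0.06250 ≈ 19.1 µg/mL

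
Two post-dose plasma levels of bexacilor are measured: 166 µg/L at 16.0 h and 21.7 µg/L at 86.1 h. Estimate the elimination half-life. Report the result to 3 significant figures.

23.9 hours

k = ln(C₁/C₂) / (t₂ − t₁) = ln(166/21.7) / (86.1 − 16.0)
  = 2.035 / 70.10 = 0.02903 h⁻¹
t½ = ln 2 / k = ln 2 / 0.02903 ≈ 23.9 hours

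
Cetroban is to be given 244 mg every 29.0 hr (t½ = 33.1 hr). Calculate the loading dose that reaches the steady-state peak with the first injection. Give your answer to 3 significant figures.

k = ln 2 / 33.1 = 0.02094 hr⁻¹
Accumulation ratio R = 1 / (1 − e^(−kτ)) = 1 / (1 − e^(−0.02094×29.0)) = 1 / (1 − 0.5448) = 2.197
Loading dose = maintenance dose × R = 244 × 2.197 ≈ 536 mg

536 mg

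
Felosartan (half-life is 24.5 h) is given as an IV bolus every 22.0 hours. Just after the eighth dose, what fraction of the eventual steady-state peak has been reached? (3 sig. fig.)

0.993

k = ln 2 / 24.5 = 0.02829 h⁻¹
f_n = 1 − e^(−nkτ) = 1 − e^(−8 × 0.02829 × 22.0) = 1 − e^(−4.979) = 1 − 0.006879 ≈ 0.993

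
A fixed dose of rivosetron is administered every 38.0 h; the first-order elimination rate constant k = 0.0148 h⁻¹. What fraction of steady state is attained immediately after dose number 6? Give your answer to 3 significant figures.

0.966

f_n = 1 − e^(−nkτ) = 1 − e^(−6 × 0.01480 × 38.0) = 1 − e^(−3.374) = 1 − 0.03424 ≈ 0.966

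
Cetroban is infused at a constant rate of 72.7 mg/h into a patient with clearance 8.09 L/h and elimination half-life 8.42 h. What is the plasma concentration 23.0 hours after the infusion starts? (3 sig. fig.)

Css = rate / CL = 72.7 / 8.09 = 8.986 µg/mL
k = ln 2 / 8.42 = 0.08232 h⁻¹
C(t) = Css (1 − e^(−kt)) = 8.986 × (1 − e^(−1.893)) = 8.986 × 0.8494 ≈ 7.63 µg/mL

7.63 µg/mL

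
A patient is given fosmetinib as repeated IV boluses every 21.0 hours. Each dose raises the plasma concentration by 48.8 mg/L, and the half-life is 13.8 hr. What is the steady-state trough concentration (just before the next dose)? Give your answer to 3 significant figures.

k = ln 2 / 13.8 = 0.05023 hr⁻¹
Fraction remaining after one interval: e^(−kτ) = e^(−0.05023 × 21.0) = 0.3483
R = 1 / (1 − 0.3483) = 1.534
Css,max = 48.8 × 1.534 = 74.88 mg/L
Css,min = Css,max × e^(−kτ) = 74.88 × 0.3483 ≈ 26.1 mg/L

26.1 mg/L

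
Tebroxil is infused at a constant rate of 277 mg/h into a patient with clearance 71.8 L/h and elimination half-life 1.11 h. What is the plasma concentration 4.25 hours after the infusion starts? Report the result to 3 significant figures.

3.59 mg/L

Css = rate / CL = 277 / 71.8 = 3.858 mg/L
k = ln 2 / 1.11 = 0.6245 h⁻¹
C(t) = Css (1 − e^(−kt)) = 3.858 × (1 − e^(−2.654)) = 3.858 × 0.9296 ≈ 3.59 mg/L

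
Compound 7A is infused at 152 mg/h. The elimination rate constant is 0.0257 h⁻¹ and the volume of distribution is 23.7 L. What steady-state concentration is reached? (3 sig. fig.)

250 µg/mL

CL = k · V = 0.0257 × 23.7 = 0.6091 L/h
Css = rate / CL = 152 / 0.6091 ≈ 250 µg/mL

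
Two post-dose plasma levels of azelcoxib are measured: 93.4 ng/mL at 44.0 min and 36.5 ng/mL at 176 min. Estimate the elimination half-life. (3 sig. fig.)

97.4 minutes

k = ln(C₁/C₂) / (t₂ − t₁) = ln(93.4/36.5) / (176 − 44.0)
  = 0.9396 / 132.0 = 0.007118 min⁻¹
t½ = ln 2 / k = ln 2 / 0.007118 ≈ 97.4 minutes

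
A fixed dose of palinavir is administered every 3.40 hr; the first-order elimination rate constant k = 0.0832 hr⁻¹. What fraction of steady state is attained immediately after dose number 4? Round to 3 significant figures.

0.677

f_n = 1 − e^(−nkτ) = 1 − e^(−4 × 0.08320 × 3.40) = 1 − e^(−1.132) = 1 − 0.3225 ≈ 0.677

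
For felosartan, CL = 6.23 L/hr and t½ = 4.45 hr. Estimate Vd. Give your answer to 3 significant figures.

40.0 L

k = ln 2 / t½ = ln 2 / 4.45 = 0.1558 hr⁻¹
V = CL / k = 6.23 / 0.1558 ≈ 40.0 L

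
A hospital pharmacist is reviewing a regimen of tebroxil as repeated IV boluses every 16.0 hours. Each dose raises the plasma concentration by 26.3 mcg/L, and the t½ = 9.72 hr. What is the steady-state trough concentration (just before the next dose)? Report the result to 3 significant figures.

k = ln 2 / 9.72 = 0.07131 hr⁻¹
Fraction remaining after one interval: e^(−kτ) = e^(−0.07131 × 16.0) = 0.3195
R = 1 / (1 − 0.3195) = 1.470
Css,max = 26.3 × 1.470 = 38.65 mcg/L
Css,min = Css,max × e^(−kτ) = 38.65 × 0.3195 ≈ 12.3 mcg/L

12.3 mcg/L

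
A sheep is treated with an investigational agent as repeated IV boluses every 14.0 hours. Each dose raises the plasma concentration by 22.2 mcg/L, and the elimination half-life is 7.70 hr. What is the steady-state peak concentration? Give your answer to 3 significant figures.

31.0 mcg/L

k = ln 2 / 7.70 = 0.09002 hr⁻¹
Fraction remaining after one interval: e^(−kτ) = e^(−0.09002 × 14.0) = 0.2836
R = 1 / (1 − 0.2836) = 1.396
Css,max = 22.2 × 1.396 ≈ 31.0 mcg/L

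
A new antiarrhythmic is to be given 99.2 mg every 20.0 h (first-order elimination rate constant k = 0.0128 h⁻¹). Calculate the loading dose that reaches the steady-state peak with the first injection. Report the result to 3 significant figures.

439 mg

Accumulation ratio R = 1 / (1 − e^(−kτ)) = 1 / (1 − e^(−0.01280×20.0)) = 1 / (1 − 0.7741) = 4.428
Loading dose = maintenance dose × R = 99.2 × 4.428 ≈ 439 mg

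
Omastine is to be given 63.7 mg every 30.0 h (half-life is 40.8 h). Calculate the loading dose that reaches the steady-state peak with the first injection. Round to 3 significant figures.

160 mg

k = ln 2 / 40.8 = 0.01699 h⁻¹
Accumulation ratio R = 1 / (1 − e^(−kτ)) = 1 / (1 − e^(−0.01699×30.0)) = 1 / (1 − 0.6007) = 2.504
Loading dose = maintenance dose × R = 63.7 × 2.504 ≈ 160 mg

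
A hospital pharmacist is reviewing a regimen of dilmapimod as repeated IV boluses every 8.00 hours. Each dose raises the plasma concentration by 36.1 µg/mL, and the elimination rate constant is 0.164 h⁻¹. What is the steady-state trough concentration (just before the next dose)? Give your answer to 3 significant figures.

Fraction remaining after one interval: e^(−kτ) = e^(−0.1640 × 8.00) = 0.2693
R = 1 / (1 − 0.2693) = 1.369
Css,max = 36.1 × 1.369 = 49.40 µg/mL
Css,min = Css,max × e^(−kτ) = 49.40 × 0.2693 ≈ 13.3 µg/mL

13.3 µg/mL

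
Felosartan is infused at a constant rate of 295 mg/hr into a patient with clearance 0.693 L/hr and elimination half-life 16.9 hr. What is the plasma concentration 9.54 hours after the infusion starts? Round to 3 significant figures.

138 mg/L

Css = rate / CL = 295 / 0.693 = 425.7 mg/L
k = ln 2 / 16.9 = 0.04101 hr⁻¹
C(t) = Css (1 − e^(−kt)) = 425.7 × (1 − e^(−0.3913)) = 425.7 × 0.3238 ≈ 138 mg/L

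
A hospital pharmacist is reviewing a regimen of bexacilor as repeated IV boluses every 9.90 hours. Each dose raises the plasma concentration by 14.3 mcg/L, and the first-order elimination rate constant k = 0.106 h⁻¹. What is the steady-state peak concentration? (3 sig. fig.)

22.0 mcg/L

Fraction remaining after one interval: e^(−kτ) = e^(−0.1060 × 9.90) = 0.3501
R = 1 / (1 − 0.3501) = 1.539
Css,max = 14.3 × 1.539 ≈ 22.0 mcg/L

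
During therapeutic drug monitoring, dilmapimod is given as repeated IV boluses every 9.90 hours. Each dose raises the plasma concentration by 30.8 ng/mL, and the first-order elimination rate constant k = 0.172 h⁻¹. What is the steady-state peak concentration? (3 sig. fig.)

Fraction remaining after one interval: e^(−kτ) = e^(−0.1720 × 9.90) = 0.1822
R = 1 / (1 − 0.1822) = 1.223
Css,max = 30.8 × 1.223 ≈ 37.7 ng/mL

37.7 ng/mL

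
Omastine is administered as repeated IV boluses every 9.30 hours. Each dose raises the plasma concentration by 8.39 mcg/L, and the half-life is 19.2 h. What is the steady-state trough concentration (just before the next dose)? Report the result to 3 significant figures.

21.0 mcg/L

k = ln 2 / 19.2 = 0.03610 h⁻¹
Fraction remaining after one interval: e^(−kτ) = e^(−0.03610 × 9.30) = 0.7148
R = 1 / (1 − 0.7148) = 3.506
Css,max = 8.39 × 3.506 = 29.42 mcg/L
Css,min = Css,max × e^(−kτ) = 29.42 × 0.7148 ≈ 21.0 mcg/L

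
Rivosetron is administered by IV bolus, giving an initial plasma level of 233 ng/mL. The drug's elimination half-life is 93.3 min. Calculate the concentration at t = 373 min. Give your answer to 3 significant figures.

k = ln 2 / 93.3 = 0.007429 min⁻¹
373 min is 3.998 half-lives, so C = 233 × (1/2)^3.998 = 233 × 0.06259 ≈ 14.6 ng/mL

14.6 ng/mL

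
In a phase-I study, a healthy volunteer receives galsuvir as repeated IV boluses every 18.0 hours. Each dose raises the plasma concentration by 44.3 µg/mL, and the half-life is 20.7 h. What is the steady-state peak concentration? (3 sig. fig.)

97.9 µg/mL

k = ln 2 / 20.7 = 0.03349 h⁻¹
Fraction remaining after one interval: e^(−kτ) = e^(−0.03349 × 18.0) = 0.5473
R = 1 / (1 − 0.5473) = 2.209
Css,max = 44.3 × 2.209 ≈ 97.9 µg/mL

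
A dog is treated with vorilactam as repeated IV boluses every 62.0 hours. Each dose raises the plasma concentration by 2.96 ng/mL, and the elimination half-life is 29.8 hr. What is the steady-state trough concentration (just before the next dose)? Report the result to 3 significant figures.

0.917 ng/mL

k = ln 2 / 29.8 = 0.02326 hr⁻¹
Fraction remaining after one interval: e^(−kτ) = e^(−0.02326 × 62.0) = 0.2364
R = 1 / (1 − 0.2364) = 1.310
Css,max = 2.96 × 1.310 = 3.877 ng/mL
Css,min = Css,max × e^(−kτ) = 3.877 × 0.2364 ≈ 0.917 ng/mL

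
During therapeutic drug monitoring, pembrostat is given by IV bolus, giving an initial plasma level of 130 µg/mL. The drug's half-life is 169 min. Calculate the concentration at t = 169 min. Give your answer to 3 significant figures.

65.0 µg/mL

k = ln 2 / 169 = 0.004101 min⁻¹
C(t) = C₀ e^(−kt) = 130 × e^(−0.004101 × 169) = 130 × e^(−0.6931) = 130 × 0.5000 ≈ 65.0 µg/mL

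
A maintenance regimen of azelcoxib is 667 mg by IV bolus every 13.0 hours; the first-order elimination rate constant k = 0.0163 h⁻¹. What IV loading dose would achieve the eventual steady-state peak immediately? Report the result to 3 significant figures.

Accumulation ratio R = 1 / (1 − e^(−kτ)) = 1 / (1 − e^(−0.01630×13.0)) = 1 / (1 − 0.8090) = 5.237
Loading dose = maintenance dose × R = 667 × 5.237 ≈ 3490 mg

3490 mg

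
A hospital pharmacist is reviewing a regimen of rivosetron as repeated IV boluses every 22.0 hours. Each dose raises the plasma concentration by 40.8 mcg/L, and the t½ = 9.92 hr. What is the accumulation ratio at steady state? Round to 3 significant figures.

1.27

k = ln 2 / 9.92 = 0.06987 hr⁻¹
Fraction remaining after one interval: e^(−kτ) = e^(−0.06987 × 22.0) = 0.2150
R = 1 / (1 − 0.2150) = 1 / 0.7850 ≈ 1.27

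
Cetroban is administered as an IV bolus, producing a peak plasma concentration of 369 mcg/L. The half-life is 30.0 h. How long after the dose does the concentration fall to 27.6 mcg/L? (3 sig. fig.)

k = ln 2 / 30.0 = 0.02310 h⁻¹
C(t) = C₀ e^(−kt)  ⇒  t = ln(C₀/C) / k
t = ln(369/27.6) / 0.02310 = 2.593 / 0.02310 ≈ 112 hours

112 hours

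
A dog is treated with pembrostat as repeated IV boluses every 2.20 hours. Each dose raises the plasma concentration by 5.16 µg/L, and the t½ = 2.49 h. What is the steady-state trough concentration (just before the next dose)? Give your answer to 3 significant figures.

k = ln 2 / 2.49 = 0.2784 h⁻¹
Fraction remaining after one interval: e^(−kτ) = e^(−0.2784 × 2.20) = 0.5420
R = 1 / (1 − 0.5420) = 2.184
Css,max = 5.16 × 2.184 = 11.27 µg/L
Css,min = Css,max × e^(−kτ) = 11.27 × 0.5420 ≈ 6.11 µg/L

6.11 µg/L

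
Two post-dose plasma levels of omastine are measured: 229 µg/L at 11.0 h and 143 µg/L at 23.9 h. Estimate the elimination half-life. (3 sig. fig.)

19.0 hours

k = ln(C₁/C₂) / (t₂ − t₁) = ln(229/143) / (23.9 − 11.0)
  = 0.4709 / 12.90 = 0.03650 h⁻¹
t½ = ln 2 / k = ln 2 / 0.03650 ≈ 19.0 hours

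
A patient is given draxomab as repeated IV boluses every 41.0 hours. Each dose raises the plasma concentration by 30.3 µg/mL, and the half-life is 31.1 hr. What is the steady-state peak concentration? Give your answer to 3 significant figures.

50.6 µg/mL

k = ln 2 / 31.1 = 0.02229 hr⁻¹
Fraction remaining after one interval: e^(−kτ) = e^(−0.02229 × 41.0) = 0.4010
R = 1 / (1 − 0.4010) = 1.669
Css,max = 30.3 × 1.669 ≈ 50.6 µg/mL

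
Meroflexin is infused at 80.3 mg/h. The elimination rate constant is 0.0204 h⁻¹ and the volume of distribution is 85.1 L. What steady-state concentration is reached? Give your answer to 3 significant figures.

46.3 µg/mL

CL = k · V = 0.0204 × 85.1 = 1.736 L/h
Css = rate / CL = 80.3 / 1.736 ≈ 46.3 µg/mL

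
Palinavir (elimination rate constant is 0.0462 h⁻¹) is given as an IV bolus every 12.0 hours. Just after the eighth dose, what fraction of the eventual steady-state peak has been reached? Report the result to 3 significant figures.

0.988

f_n = 1 − e^(−nkτ) = 1 − e^(−8 × 0.04620 × 12.0) = 1 − e^(−4.435) = 1 − 0.01185 ≈ 0.988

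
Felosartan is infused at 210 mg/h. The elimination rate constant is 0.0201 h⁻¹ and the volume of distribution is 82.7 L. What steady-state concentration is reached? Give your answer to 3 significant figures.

126 µg/mL

CL = k · V = 0.0201 × 82.7 = 1.662 L/h
Css = rate / CL = 210 / 1.662 ≈ 126 µg/mL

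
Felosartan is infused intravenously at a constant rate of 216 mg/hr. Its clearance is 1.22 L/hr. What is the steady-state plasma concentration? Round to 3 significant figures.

Css = infusion rate / CL = 216 / 1.22 ≈ 177 µg/mL

177 µg/mL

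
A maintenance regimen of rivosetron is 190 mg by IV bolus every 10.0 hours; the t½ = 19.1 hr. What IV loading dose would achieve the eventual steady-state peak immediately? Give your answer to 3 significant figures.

k = ln 2 / 19.1 = 0.03629 hr⁻¹
Accumulation ratio R = 1 / (1 − e^(−kτ)) = 1 / (1 − e^(−0.03629×10.0)) = 1 / (1 − 0.6957) = 3.286
Loading dose = maintenance dose × R = 190 × 3.286 ≈ 624 mg

624 mg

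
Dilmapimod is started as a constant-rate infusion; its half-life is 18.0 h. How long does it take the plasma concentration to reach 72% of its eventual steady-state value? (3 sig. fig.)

33.1 hours

k = ln 2 / 18.0 = 0.03851 h⁻¹
f = 1 − e^(−kt)  ⇒  t = −ln(1 − f) / k
t = −ln(1 − 0.72) / 0.03851 = 1.273 / 0.03851 ≈ 33.1 hours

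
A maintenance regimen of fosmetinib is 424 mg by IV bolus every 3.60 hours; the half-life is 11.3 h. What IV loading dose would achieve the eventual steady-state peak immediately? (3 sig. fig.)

2140 mg

k = ln 2 / 11.3 = 0.06134 h⁻¹
Accumulation ratio R = 1 / (1 − e^(−kτ)) = 1 / (1 − e^(−0.06134×3.60)) = 1 / (1 − 0.8019) = 5.047
Loading dose = maintenance dose × R = 424 × 5.047 ≈ 2140 mg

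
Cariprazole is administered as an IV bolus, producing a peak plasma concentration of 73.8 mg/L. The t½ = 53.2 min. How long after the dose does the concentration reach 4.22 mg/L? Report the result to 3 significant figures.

k = ln 2 / 53.2 = 0.01303 min⁻¹
C(t) = C₀ e^(−kt)  ⇒  t = ln(C₀/C) / k
t = ln(73.8/4.22) / 0.01303 = 2.862 / 0.01303 ≈ 220 minutes

220 minutes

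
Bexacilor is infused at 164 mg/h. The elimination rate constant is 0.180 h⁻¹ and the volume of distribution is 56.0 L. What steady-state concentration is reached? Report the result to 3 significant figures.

CL = k · V = 0.180 × 56.0 = 10.08 L/h
Css = rate / CL = 164 / 10.08 ≈ 16.3 mg/L

16.3 mg/L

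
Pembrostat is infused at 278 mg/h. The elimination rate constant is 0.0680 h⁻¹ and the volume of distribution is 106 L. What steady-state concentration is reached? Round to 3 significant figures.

CL = k · V = 0.0680 × 106 = 7.208 L/h
Css = rate / CL = 278 / 7.208 ≈ 38.6 mg/L

38.6 mg/L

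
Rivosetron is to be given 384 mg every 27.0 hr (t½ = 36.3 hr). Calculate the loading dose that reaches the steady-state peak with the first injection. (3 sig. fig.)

k = ln 2 / 36.3 = 0.01909 hr⁻¹
Accumulation ratio R = 1 / (1 − e^(−kτ)) = 1 / (1 − e^(−0.01909×27.0)) = 1 / (1 − 0.5972) = 2.482
Loading dose = maintenance dose × R = 384 × 2.482 ≈ 953 mg

953 mg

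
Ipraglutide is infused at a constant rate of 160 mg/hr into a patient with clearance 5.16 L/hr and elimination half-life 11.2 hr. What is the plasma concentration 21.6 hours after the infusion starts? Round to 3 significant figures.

22.9 mg/L

Css = rate / CL = 160 / 5.16 = 31.01 mg/L
k = ln 2 / 11.2 = 0.06189 hr⁻¹
C(t) = Css (1 − e^(−kt)) = 31.01 × (1 − e^(−1.337)) = 31.01 × 0.7373 ≈ 22.9 mg/L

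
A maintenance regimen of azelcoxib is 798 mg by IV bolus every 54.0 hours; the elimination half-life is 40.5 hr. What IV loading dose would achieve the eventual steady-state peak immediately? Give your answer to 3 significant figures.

1320 mg

k = ln 2 / 40.5 = 0.01711 hr⁻¹
Accumulation ratio R = 1 / (1 − e^(−kτ)) = 1 / (1 − e^(−0.01711×54.0)) = 1 / (1 − 0.3969) = 1.658
Loading dose = maintenance dose × R = 798 × 1.658 ≈ 1320 mg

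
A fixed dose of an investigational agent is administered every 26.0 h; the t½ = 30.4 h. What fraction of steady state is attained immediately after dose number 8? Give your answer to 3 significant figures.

k = ln 2 / 30.4 = 0.02280 h⁻¹
f_n = 1 − e^(−nkτ) = 1 − e^(−8 × 0.02280 × 26.0) = 1 − e^(−4.743) = 1 − 0.008716 ≈ 0.991

0.991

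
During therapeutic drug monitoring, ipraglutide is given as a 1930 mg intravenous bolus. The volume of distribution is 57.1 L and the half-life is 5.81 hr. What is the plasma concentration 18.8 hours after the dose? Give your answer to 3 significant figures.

3.59 µg/mL

C₀ = dose / V = 1930 / 57.1 = 33.80 µg/mL
k = ln 2 / 5.81 = 0.1193 hr⁻¹
C(t) = C₀ e^(−kt) = 33.80 × e^(−0.1193 × 18.8) = 33.80 × e^(−2.243) = 33.80 × 0.1062 ≈ 3.59 µg/mL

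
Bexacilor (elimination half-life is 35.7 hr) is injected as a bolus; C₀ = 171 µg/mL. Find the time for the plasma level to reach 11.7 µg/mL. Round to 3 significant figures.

k = ln 2 / 35.7 = 0.01942 hr⁻¹
C(t) = C₀ e^(−kt)  ⇒  t = ln(C₀/C) / k
t = ln(171/11.7) / 0.01942 = 2.682 / 0.01942 ≈ 138 hours

138 hours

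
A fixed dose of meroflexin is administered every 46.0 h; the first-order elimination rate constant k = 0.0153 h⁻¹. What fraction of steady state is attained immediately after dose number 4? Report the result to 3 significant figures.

0.940

f_n = 1 − e^(−nkτ) = 1 − e^(−4 × 0.01530 × 46.0) = 1 − e^(−2.815) = 1 − 0.05989 ≈ 0.940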